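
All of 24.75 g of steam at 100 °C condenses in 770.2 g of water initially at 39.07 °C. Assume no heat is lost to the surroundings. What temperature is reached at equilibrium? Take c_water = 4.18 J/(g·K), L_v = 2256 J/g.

T_f ≈ 57.8 °C

Setting the total heat transfer to zero:
steam→water at 100 °C releases m L_v = 24.75×2256 = 55836; condensed water 100 °C→T: 103.45(T − 100); original water: 3219.4(T − 39.07)
3322.9 T = 55836 + 10346 + 125783 = 191965
T ≈ 57.77 °C, under the boiling point, so the assumption holds.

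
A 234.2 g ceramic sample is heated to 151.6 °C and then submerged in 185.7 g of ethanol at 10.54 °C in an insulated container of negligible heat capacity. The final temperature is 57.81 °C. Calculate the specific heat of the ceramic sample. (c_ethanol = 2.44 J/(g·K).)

c ≈ 0.975 J/(g·K)

Net heat exchanged in the isolated system is zero:
234.2×c×(57.81 − 151.6) + 185.7×2.44×(57.81 − 10.54) = 0
-21966 c = -21418
c = -21418/-21966 ≈ 0.9751 J/(g·K)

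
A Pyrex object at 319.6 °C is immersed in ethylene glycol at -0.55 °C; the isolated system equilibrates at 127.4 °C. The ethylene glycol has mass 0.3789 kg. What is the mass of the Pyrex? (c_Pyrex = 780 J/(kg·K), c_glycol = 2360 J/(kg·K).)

m ≈ 0.763 kg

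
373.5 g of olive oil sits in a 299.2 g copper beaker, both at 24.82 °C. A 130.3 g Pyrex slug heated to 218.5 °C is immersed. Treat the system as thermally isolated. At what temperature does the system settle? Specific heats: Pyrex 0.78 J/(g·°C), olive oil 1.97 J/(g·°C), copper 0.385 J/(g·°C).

T_f = Σ m_i c_i T_i / Σ m_i c_i:
T_f = (101.63×218.5 + 735.79×24.82 + 115.19×24.82) / (101.63 + 735.79 + 115.19)
    = 43329 / 952.62 ≈ 45.48 °C

T_f ≈ 45.5 °C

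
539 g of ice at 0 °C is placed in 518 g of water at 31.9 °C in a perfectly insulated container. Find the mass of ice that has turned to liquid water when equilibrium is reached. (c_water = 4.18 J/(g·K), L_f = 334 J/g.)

m_melted ≈ 207 g

Water can give up m c ΔT = 518×4.18×31.9 = 69071 J before reaching 0 °C.
To melt every bit of ice: 539×334 = 180026 J.
Since 69071 < 180026 J, not all the ice melts; equilibrium is at 0 °C.
m_melted×334 = 69071  ⇒  m_melted ≈ 206.8 g.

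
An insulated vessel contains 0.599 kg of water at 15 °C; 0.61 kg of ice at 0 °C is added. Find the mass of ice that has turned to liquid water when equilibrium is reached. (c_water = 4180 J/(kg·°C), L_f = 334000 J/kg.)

m_melted ≈ 0.112 kg

Water can give up m c ΔT = 0.599×4180×15 = 37557 J before reaching 0 °C.
Fully melting the ice requires m_ice L_f = 0.61×334000 = 203740 J.
Since 37557 < 203740 J, not all the ice melts; equilibrium is at 0 °C.
m_melt = 37557 / L_f = 0.1124 kg.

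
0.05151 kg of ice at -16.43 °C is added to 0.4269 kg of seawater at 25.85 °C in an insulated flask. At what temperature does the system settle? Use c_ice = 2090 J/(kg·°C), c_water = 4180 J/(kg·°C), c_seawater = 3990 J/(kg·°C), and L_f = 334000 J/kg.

T_f ≈ 13.1 °C

Energy balance with sensible and latent terms:
warm ice to 0 °C: 0.05151·2090·(0 − (-16.43)) = 1768.8
  melt ice: 0.05151·334000 = 17204
  warm the meltwater: 215.31 T
  seawater: 1703.3(T − 25.85)
1918.6 T = 44031 − 18973 = 25058
T ≈ 13.06 °C. Since T > 0 °C, the all-ice-melts assumption holds.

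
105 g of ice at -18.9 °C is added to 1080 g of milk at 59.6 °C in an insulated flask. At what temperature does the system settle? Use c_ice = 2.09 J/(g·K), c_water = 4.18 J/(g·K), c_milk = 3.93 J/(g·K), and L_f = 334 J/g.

T_f ≈ 45.6 °C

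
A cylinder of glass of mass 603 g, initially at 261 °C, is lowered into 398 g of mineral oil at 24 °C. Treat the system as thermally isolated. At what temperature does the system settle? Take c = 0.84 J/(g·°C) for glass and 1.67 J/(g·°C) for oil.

With ΣQ=0 the equilibrium temperature is the m·c-weighted mean:
T_f = (506.52×261 + 664.66×24) / (506.52 + 664.66)
    = 148154 / 1171.2 ≈ 126.50 °C

T_f ≈ 126.5 °C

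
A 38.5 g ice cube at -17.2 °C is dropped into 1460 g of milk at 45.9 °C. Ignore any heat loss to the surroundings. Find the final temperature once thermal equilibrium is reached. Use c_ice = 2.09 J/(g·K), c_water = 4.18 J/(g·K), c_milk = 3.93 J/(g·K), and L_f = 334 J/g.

T_f ≈ 42.2 °C

Heat gained plus heat lost sum to zero:
ice -17.2→0 °C: 38.5×2.09×17.2 = 1384; melt ice: 38.5×334 = 12859; warm the meltwater: 160.93 T; milk: 5737.8(T − 45.9)
5898.7 T = 263365 − 14243 = 249122
T ≈ 42.23 °C — above 0 °C, consistent with complete melting.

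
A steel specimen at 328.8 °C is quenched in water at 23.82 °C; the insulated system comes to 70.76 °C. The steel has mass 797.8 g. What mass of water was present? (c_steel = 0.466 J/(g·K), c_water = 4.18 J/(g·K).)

|Q_steel| = |Q_water|:
797.8·0.466·(328.8 − 70.76) = m·4.18·(70.76 − 23.82)
196.21 m = 95933  ⇒  m ≈ 488.9 g

m ≈ 489 g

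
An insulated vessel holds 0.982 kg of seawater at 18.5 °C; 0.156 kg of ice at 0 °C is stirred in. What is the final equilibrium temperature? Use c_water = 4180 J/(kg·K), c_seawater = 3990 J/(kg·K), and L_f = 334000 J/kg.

T_f ≈ 4.5 °C

Sum of m c ΔT and latent-heat terms is zero:
latent heat to melt: 0.156×334000 = 52104; meltwater 0→T: 0.156×4180×T = 652.08 T; seawater cools: 0.982×3990×(T − 18.5) = 3918.2(T − 18.5)
4570.3 T = 72486 − 52104 = 20382
T ≈ 4.46 °C (positive, so assuming full melt was valid).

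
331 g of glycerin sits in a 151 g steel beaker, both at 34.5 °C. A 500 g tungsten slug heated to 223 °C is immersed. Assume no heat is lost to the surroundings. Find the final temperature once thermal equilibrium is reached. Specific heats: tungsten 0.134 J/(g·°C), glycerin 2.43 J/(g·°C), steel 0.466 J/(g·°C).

T_f is the heat-capacity-weighted average of the initial temperatures:
T_f = (67×223 + 804.33×34.5 + 70.37×34.5) / (67 + 804.33 + 70.37)
    = 45118 / 941.7 ≈ 47.91 °C

T_f ≈ 47.9 °C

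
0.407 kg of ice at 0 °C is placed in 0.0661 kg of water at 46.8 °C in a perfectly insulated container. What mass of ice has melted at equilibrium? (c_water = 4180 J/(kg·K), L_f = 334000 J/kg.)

Water can give up m c ΔT = 0.0661·4180·46.8 = 12931 J before reaching 0 °C.
Melting all 0.407 kg of ice would need 0.407·334000 = 135938 J.
That's not enough to melt it all — equilibrium is at 0 °C with ice remaining.
Mass melted = 12931/334000 ≈ 0.03871 kg.

m_melted ≈ 0.0387 kg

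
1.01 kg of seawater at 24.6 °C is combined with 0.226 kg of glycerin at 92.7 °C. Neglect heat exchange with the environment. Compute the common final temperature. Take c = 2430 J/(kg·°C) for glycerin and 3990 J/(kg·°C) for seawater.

|Q_glycerin| = |Q_seawater|:
0.226×2430×(92.7 − T) = 1.01×3990×(T − 24.6)
549.18(92.7 − T) = 4029.9(T − 24.6)
4579.1 T = 150045  ⇒  T ≈ 32.77 °C

T_f ≈ 32.8 °C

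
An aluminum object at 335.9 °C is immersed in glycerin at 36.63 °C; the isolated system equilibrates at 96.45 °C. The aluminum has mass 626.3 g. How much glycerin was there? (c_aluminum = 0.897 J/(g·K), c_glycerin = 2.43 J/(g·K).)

Conservation of energy gives ΣQ = 0:
626.3·0.897·(96.45 − 335.9) + m·2.43·(96.45 − 36.63) = 0
145.36 m = 134521
m = 134521/145.36 ≈ 925.4 g

m ≈ 925 g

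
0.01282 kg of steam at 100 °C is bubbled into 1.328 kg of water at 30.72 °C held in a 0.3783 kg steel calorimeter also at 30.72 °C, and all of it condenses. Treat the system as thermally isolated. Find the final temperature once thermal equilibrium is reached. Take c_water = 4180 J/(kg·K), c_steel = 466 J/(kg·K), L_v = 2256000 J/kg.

T_f ≈ 36.4 °C

Let T be the final temperature. ΣQ_i = 0:
steam→water at 100 °C releases m L_v = 0.01282·2256000 = 28922; condensed water 100 °C→T: 53.59(T − 100); original water: 5551(T − 30.72); cup: 176.29(T − 30.72)
5780.9 T = 28922 + 5358.8 + 175944 = 210224
T ≈ 36.37 °C (< 100 °C, so full condensation is consistent).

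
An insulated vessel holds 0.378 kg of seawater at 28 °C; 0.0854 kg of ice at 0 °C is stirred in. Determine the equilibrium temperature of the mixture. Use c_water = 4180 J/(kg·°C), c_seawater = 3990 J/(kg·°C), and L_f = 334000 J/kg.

T_f ≈ 7.3 °C

Taking heat into each body as positive, Σ m c ΔT = 0:
fusion: m_ice L_f = 0.0854×334000 = 28524
  warm the meltwater: 356.97 T
  seawater: 1508.2(T − 28)
1865.2 T = 42230 − 28524 = 13707
T ≈ 7.35 °C — above 0 °C, consistent with complete melting.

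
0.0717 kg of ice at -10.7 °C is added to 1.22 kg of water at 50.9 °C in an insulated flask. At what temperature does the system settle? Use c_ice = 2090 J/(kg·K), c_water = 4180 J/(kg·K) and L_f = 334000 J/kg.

T_f ≈ 43.3 °C

Let T be the final temperature. ΣQ_i = 0:
warm ice to 0 °C: 0.0717·2090·(0 − (-10.7)) = 1603.4; fusion: m_ice L_f = 0.0717·334000 = 23948; meltwater 0→T: 0.0717·4180·T = 299.71 T; water cools: 1.22·4180·(T − 50.9) = 5099.6(T − 50.9)
5399.3 T = 259570 − 25551 = 234018
T ≈ 43.34 °C. Since T > 0 °C, the all-ice-melts assumption holds.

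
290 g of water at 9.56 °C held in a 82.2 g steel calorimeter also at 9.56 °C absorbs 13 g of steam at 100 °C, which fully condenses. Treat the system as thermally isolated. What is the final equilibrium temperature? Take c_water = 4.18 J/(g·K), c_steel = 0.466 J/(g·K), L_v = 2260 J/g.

Heat gained plus heat lost sum to zero:
latent heat released on condensation: 13×2260 = 29380
  condensate cools 100→T: 13×4.18×(T − 100) = 54.34(T − 100)
  water warms: 290×4.18×(T − 9.56) = 1212.2(T − 9.56)
  steel cup: 82.2×0.466×(T − 9.56) = 38.31(T − 9.56)
1304.8 T = 29380 + 5434 + 11955 = 46769
T ≈ 35.84 °C (< 100 °C, so full condensation is consistent).

T_f ≈ 35.8 °C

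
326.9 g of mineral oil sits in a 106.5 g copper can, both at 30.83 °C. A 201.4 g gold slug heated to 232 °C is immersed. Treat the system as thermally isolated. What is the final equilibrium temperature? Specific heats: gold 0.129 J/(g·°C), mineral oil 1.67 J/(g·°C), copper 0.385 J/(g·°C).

Let T be the final temperature. ΣQ_i = 0:
201.4×0.129×(T − 232) + 326.9×1.67×(T − 30.83) + 106.5×0.385×(T − 30.83) = 0
25.98(T − 232) + 545.92(T − 30.83) + 41(T − 30.83) = 0
(25.98 + 545.92 + 41) T = 25.98×232 + 545.92×30.83 + 41×30.83
T = 24122/612.91 ≈ 39.36 °C

T_f ≈ 39.4 °C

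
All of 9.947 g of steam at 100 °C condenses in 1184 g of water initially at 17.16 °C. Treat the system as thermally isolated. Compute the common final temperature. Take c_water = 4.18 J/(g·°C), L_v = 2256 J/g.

Sum of m c ΔT and latent-heat terms is zero:
steam→water at 100 °C releases m L_v = 9.947×2256 = 22440
  condensate cools 100→T: 9.947×4.18×(T − 100) = 41.58(T − 100)
  water warms: 1184×4.18×(T − 17.16) = 4949.1(T − 17.16)
4990.7 T = 22440 + 4157.8 + 84927 = 111525
T ≈ 22.35 °C, under the boiling point, so the assumption holds.

T_f ≈ 22.3 °C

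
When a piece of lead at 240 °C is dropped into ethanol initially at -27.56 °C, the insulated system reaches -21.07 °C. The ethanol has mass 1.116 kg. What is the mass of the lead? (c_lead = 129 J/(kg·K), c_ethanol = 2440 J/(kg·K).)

m ≈ 0.525 kg

|Q_lead| = |Q_ethanol|:
m×129×(240 − -21.07) = 1.116×2440×(-21.07 − (-27.56))
33678 m = 17673  ⇒  m ≈ 0.5247 kg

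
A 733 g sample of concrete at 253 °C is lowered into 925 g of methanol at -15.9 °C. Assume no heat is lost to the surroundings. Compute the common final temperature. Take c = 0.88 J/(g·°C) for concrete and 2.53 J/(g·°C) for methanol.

T_f ≈ 42.2 °C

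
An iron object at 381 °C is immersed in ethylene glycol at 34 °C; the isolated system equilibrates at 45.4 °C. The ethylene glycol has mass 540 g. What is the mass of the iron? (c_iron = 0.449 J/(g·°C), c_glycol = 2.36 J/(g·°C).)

m ≈ 96.4 g

Heat lost by the iron = heat gained by the glycol:
m×0.449×(381 − 45.4) = 540×2.36×(45.4 − 34)
150.68 m = 14528  ⇒  m ≈ 96.41 g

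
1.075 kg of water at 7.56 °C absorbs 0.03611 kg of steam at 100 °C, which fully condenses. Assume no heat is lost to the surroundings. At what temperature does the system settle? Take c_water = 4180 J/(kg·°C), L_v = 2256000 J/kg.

T_f ≈ 28.1 °C

Taking heat into each body as positive, Σ m c ΔT = 0:
condense steam: −0.03611×2256000 = −81464
  condensate cools 100→T: 0.03611×4180×(T − 100) = 150.94(T − 100)
  original water: 4493.5(T − 7.56)
4644.4 T = 81464 + 15094 + 33971 = 130529
T ≈ 28.10 °C, under the boiling point, so the assumption holds.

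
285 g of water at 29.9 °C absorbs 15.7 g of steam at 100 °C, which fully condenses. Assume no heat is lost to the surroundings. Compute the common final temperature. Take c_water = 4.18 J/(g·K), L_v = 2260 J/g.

Sum of m c ΔT and latent-heat terms is zero:
steam→water at 100 °C releases m L_v = 15.7·2260 = 35482
  condensate cools 100→T: 15.7·4.18·(T − 100) = 65.63(T − 100)
  original water: 1191.3(T − 29.9)
1256.9 T = 35482 + 6562.6 + 35620 = 77664
T ≈ 61.79 °C, under the boiling point, so the assumption holds.

T_f ≈ 61.8 °C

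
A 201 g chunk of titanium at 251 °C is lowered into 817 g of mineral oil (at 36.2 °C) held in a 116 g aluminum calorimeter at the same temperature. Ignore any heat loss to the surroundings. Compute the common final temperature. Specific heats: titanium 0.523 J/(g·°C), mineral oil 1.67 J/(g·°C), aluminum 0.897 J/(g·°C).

Heat gained plus heat lost sum to zero:
201×0.523×(T − 251) + 817×1.67×(T − 36.2) + 116×0.897×(T − 36.2) = 0
1573.6 T = 79543
T = 79543/1573.6 ≈ 50.55 °C

T_f ≈ 50.5 °C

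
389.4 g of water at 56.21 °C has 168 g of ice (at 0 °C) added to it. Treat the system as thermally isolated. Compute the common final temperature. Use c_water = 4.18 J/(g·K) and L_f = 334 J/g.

Energy balance with sensible and latent terms:
melt ice: 168·334 = 56112; warm the meltwater: 702.24 T; water cools: 389.4·4.18·(T − 56.21) = 1627.7(T − 56.21)
2329.9 T = 91493 − 56112 = 35381
T ≈ 15.19 °C. Since T > 0 °C, the all-ice-melts assumption holds.

T_f ≈ 15.2 °C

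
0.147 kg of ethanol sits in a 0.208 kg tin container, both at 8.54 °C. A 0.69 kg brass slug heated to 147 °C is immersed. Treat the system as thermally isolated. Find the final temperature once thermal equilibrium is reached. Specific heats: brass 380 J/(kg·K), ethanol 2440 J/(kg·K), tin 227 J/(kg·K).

T_f ≈ 62.9 °C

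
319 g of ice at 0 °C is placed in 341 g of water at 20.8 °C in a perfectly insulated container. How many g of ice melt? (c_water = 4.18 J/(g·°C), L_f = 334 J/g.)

m_melted ≈ 88.8 g

Water can give up m c ΔT = 341·4.18·20.8 = 29648 J before reaching 0 °C.
Melting all 319 g of ice would need 319·334 = 106546 J.
29648 J < 106546 J, so only part of the ice melts and the system sits at 0 °C.
Mass melted = 29648/334 ≈ 88.77 g.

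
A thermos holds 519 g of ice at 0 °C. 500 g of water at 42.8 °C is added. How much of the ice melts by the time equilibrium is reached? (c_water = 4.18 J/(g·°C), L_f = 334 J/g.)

Cooling the water to 0 °C releases 500·4.18·42.8 = 89452 J.
Fully melting the ice requires m_ice L_f = 519·334 = 173346 J.
Since 89452 < 173346 J, not all the ice melts; equilibrium is at 0 °C.
Mass melted = 89452/334 ≈ 267.8 g.

m_melted ≈ 268 g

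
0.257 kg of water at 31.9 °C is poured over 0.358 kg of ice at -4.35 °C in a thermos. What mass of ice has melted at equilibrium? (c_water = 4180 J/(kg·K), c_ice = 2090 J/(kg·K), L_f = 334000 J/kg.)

m_melted ≈ 0.0929 kg

Water can give up m c ΔT = 0.257·4180·31.9 = 34269 J before reaching 0 °C.
Of that, 0.358·2090·4.35 = 3254.8 J goes to bring the ice to 0 °C, leaving 31014 J.
Fully melting the ice requires m_ice L_f = 0.358·334000 = 119572 J.
Since 31014 < 119572 J, not all the ice melts; equilibrium is at 0 °C.
m_melted·334000 = 31014  ⇒  m_melted ≈ 0.09286 kg.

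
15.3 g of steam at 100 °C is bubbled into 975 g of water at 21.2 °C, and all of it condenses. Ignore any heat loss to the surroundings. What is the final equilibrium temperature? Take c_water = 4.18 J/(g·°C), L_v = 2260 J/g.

Heat gained plus heat lost sum to zero:
condense steam: −15.3×2260 = −34578; condensed water 100 °C→T: 63.95(T − 100); original water: 4075.5(T − 21.2)
4139.5 T = 34578 + 6395.4 + 86401 = 127374
T ≈ 30.77 °C — below 100 °C, confirming all the steam condensed.

T_f ≈ 30.8 °C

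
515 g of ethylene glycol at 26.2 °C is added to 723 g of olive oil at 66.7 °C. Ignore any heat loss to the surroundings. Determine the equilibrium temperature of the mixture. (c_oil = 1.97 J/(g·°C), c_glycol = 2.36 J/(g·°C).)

T_f ≈ 48.1 °C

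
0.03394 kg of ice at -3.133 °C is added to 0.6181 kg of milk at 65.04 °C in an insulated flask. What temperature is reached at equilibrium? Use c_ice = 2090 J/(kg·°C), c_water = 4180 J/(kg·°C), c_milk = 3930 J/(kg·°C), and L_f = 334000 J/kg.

T_f ≈ 57.0 °C

Heat gained plus heat lost sum to zero:
warm ice to 0 °C: 0.03394×2090×(0 − (-3.133)) = 222.24
  fusion: m_ice L_f = 0.03394×334000 = 11336
  meltwater 0→T: 0.03394×4180×T = 141.87 T
  milk: 2429.1(T − 65.04)
2571 T = 157991 − 11558 = 146433
T ≈ 56.96 °C (positive, so assuming full melt was valid).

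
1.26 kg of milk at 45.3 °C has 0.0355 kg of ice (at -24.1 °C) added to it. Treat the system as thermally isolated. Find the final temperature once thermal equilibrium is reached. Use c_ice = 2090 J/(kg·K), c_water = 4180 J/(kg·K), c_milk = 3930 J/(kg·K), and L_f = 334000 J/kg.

T_f ≈ 41.3 °C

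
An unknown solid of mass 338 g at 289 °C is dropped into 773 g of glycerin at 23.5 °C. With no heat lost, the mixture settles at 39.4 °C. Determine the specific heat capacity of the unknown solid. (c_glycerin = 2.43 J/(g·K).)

m_s c (T_s − T_f) = m_glycerin c_glycerin (T_f − T_0):
338·c·(289 − 39.4) = 773·2.43·(39.4 − 23.5)
84365 c = 29866  ⇒  c ≈ 0.354 J/(g·K)

c ≈ 0.354 J/(g·K)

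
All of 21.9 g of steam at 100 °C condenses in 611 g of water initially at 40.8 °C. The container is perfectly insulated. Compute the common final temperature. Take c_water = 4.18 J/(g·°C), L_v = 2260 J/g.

T_f ≈ 61.6 °C

Setting the total heat transfer to zero:
steam→water at 100 °C releases m L_v = 21.9·2260 = 49494
  condensate cools 100→T: 21.9·4.18·(T − 100) = 91.54(T − 100)
  water warms: 611·4.18·(T − 40.8) = 2554(T − 40.8)
2645.5 T = 49494 + 9154.2 + 104202 = 162851
T ≈ 61.56 °C, under the boiling point, so the assumption holds.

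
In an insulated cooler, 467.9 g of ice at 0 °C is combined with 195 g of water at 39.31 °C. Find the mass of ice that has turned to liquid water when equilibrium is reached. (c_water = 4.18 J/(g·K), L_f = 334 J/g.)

m_melted ≈ 95.9 g

Cooling the water to 0 °C releases 195×4.18×39.31 = 32042 J.
Fully melting the ice requires m_ice L_f = 467.9×334 = 156279 J.
That's not enough to melt it all — equilibrium is at 0 °C with ice remaining.
m_melted×334 = 32042  ⇒  m_melted ≈ 95.93 g.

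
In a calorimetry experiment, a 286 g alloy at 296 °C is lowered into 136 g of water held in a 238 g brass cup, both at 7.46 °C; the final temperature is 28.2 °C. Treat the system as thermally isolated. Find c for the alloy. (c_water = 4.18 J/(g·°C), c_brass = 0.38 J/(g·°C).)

c ≈ 0.178 J/(g·°C)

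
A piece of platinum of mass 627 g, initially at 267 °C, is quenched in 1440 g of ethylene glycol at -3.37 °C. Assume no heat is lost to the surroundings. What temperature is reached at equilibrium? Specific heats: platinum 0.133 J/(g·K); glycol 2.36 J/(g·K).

T_f ≈ 3.1 °C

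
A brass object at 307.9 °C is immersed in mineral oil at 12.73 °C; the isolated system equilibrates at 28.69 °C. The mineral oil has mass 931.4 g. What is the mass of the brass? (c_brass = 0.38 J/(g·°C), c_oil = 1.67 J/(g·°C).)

m ≈ 234 g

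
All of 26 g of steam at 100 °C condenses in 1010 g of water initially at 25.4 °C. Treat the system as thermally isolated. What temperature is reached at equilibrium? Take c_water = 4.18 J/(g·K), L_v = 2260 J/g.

Let T be the final temperature. ΣQ_i = 0:
condense steam: −26×2260 = −58760
  condensate cools 100→T: 26×4.18×(T − 100) = 108.68(T − 100)
  original water: 4221.8(T − 25.4)
4330.5 T = 58760 + 10868 + 107234 = 176862
T ≈ 40.84 °C, under the boiling point, so the assumption holds.

T_f ≈ 40.8 °C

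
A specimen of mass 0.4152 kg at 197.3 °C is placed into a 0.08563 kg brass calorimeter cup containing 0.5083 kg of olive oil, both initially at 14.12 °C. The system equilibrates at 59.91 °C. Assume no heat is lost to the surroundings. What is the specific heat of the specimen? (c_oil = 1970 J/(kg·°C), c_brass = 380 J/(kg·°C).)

c ≈ 830 J/(kg·°C)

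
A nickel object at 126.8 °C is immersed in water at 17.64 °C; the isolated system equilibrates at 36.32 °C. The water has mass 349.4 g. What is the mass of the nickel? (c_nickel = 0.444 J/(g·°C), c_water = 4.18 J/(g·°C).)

m ≈ 679 g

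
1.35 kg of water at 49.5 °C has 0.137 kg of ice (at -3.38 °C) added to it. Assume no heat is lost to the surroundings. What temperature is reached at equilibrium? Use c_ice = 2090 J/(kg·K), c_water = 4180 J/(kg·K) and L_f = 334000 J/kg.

T_f ≈ 37.4 °C

Energy conservation, ΣQ = 0:
ice -3.38→0 °C: 0.137×2090×3.38 = 967.8
  fusion: m_ice L_f = 0.137×334000 = 45758
  warm the meltwater: 572.66 T
  water: 5643(T − 49.5)
6215.7 T = 279328 − 46726 = 232603
T ≈ 37.42 °C — above 0 °C, consistent with complete melting.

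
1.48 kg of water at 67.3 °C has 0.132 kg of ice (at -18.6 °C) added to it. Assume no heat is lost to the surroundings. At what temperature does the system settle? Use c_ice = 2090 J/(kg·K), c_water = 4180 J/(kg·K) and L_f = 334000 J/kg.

Taking heat into each body as positive, Σ m c ΔT = 0:
ice -18.6→0 °C: 0.132·2090·18.6 = 5131.4
  melt ice: 0.132·334000 = 44088
  warm the meltwater: 551.76 T
  water: 6186.4(T − 67.3)
6738.2 T = 416345 − 49219 = 367125
T ≈ 54.48 °C — above 0 °C, consistent with complete melting.

T_f ≈ 54.5 °C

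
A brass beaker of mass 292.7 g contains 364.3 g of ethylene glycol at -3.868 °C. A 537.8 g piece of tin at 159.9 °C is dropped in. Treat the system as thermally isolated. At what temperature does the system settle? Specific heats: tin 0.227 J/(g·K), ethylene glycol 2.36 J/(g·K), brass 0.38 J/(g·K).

T_f ≈ 14.4 °C

Taking heat into each body as positive, Σ m c ΔT = 0:
537.8*0.227*(T − 159.9) + 364.3*2.36*(T − (-3.868)) + 292.7*0.38*(T − (-3.868)) = 0
122.08(T − 159.9) + 859.75(T − (-3.868)) + 111.23(T − (-3.868)) = 0
(122.08 + 859.75 + 111.23) T = 122.08*159.9 + 859.75*(-3.868) + 111.23*(-3.868)
T = 15765/1093.1 ≈ 14.42 °C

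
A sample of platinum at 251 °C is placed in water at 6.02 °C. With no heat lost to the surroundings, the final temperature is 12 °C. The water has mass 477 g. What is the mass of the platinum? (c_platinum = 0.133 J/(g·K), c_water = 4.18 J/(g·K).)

Heat lost by the platinum = heat gained by the water:
m×0.133×(251 − 12) = 477×4.18×(12 − 6.02)
31.79 m = 11923  ⇒  m ≈ 375.1 g

m ≈ 375 g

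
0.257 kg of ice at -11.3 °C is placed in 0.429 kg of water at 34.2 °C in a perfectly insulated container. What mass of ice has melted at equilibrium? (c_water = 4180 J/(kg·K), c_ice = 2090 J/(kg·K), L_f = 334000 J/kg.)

m_melted ≈ 0.165 kg

Water can give up m c ΔT = 0.429×4180×34.2 = 61328 J before reaching 0 °C.
Warming the ice to 0 °C takes 0.257×2090×11.3 = 6069.6 J, leaving 55259 J for melting.
To melt every bit of ice: 0.257×334000 = 85838 J.
Since 55259 < 85838 J, not all the ice melts; equilibrium is at 0 °C.
m_melted×334000 = 55259  ⇒  m_melted ≈ 0.1654 kg.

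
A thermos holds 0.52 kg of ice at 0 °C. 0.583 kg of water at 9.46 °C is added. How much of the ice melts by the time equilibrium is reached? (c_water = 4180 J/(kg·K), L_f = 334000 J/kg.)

Water can give up m c ΔT = 0.583×4180×9.46 = 23053 J before reaching 0 °C.
Melting all 0.52 kg of ice would need 0.52×334000 = 173680 J.
23053 J < 173680 J, so only part of the ice melts and the system sits at 0 °C.
m_melted×334000 = 23053  ⇒  m_melted ≈ 0.06902 kg.

m_melted ≈ 0.069 kg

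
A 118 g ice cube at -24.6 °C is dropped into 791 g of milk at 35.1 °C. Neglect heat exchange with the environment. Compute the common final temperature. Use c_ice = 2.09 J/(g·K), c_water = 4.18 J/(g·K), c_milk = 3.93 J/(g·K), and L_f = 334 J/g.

T_f ≈ 17.7 °C

Taking heat into each body as positive, Σ m c ΔT = 0:
warm ice to 0 °C: 118×2.09×(0 − (-24.6)) = 6066.9
  latent heat to melt: 118×334 = 39412
  meltwater 0→T: 118×4.18×T = 493.24 T
  milk cools: 791×3.93×(T − 35.1) = 3108.6(T − 35.1)
3601.9 T = 109113 − 45479 = 63634
T ≈ 17.67 °C. Since T > 0 °C, the all-ice-melts assumption holds.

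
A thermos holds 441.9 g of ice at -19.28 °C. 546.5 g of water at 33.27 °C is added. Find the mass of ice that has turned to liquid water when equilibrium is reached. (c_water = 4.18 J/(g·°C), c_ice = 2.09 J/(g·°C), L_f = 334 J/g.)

m_melted ≈ 174 g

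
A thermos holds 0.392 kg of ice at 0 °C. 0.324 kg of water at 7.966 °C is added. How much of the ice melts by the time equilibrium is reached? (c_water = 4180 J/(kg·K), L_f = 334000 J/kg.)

m_melted ≈ 0.0323 kg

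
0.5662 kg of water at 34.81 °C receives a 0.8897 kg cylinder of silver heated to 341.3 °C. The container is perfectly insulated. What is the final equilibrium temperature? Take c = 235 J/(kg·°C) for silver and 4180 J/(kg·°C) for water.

T_f ≈ 59.7 °C

With ΣQ=0 the equilibrium temperature is the m·c-weighted mean:
T_f = (209.08*341.3 + 2366.7*34.81) / (209.08 + 2366.7)
    = 153744 / 2575.8 ≈ 59.69 °C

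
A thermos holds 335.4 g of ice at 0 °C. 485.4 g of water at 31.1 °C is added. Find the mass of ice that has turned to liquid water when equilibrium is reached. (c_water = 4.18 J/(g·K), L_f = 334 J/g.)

m_melted ≈ 189 g

Cooling the water to 0 °C releases 485.4×4.18×31.1 = 63101 J.
To melt every bit of ice: 335.4×334 = 112024 J.
63101 J < 112024 J, so only part of the ice melts and the system sits at 0 °C.
Mass melted = 63101/334 ≈ 188.9 g.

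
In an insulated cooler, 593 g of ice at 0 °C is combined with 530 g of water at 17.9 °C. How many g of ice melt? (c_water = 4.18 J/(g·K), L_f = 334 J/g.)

Water can give up m c ΔT = 530·4.18·17.9 = 39656 J before reaching 0 °C.
To melt every bit of ice: 593·334 = 198062 J.
That's not enough to melt it all — equilibrium is at 0 °C with ice remaining.
Mass melted = 39656/334 ≈ 118.7 g.

m_melted ≈ 119 g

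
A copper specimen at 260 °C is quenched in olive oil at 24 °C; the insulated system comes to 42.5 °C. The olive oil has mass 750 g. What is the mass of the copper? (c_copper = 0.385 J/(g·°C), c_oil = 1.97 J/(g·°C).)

m ≈ 326 g

|Q_copper| = |Q_oil|:
m×0.385×(260 − 42.5) = 750×1.97×(42.5 − 24)
83.74 m = 27334  ⇒  m ≈ 326.4 g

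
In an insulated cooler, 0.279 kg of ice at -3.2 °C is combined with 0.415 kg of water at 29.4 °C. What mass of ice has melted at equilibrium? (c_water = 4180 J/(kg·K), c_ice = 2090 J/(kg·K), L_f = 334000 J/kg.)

Heat available from the water dropping to 0 °C: 0.415×4180×29.4 = 51000 J.
Of that, 0.279×2090×3.2 = 1866 J goes to bring the ice to 0 °C, leaving 49134 J.
To melt every bit of ice: 0.279×334000 = 93186 J.
Since 49134 < 93186 J, not all the ice melts; equilibrium is at 0 °C.
Mass melted = 49134/334000 ≈ 0.1471 kg.

m_melted ≈ 0.147 kg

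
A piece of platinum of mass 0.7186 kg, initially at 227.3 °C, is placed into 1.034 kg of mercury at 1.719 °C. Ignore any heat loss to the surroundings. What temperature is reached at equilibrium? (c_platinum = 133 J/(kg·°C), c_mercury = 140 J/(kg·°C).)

Set heat shed by the hot body equal to heat absorbed by the cold body:
0.7186×133×(227.3 − T) = 1.034×140×(T − 1.719)
95.57(227.3 − T) = 144.76(T − 1.719)
240.33 T = 21973  ⇒  T ≈ 91.43 °C

T_f ≈ 91.4 °C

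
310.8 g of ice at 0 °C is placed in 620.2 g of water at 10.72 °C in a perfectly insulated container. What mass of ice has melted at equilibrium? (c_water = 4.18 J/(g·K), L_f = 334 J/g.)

m_melted ≈ 83.2 g

Heat available from the water dropping to 0 °C: 620.2×4.18×10.72 = 27791 J.
Melting all 310.8 g of ice would need 310.8×334 = 103807 J.
That's not enough to melt it all — equilibrium is at 0 °C with ice remaining.
m_melted×334 = 27791  ⇒  m_melted ≈ 83.21 g.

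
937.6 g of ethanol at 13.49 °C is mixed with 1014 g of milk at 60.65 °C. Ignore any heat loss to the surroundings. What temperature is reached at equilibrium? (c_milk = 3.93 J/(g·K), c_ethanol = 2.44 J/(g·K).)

Set heat shed by the hot body equal to heat absorbed by the cold body:
1014·3.93·(60.65 − T) = 937.6·2.44·(T − 13.49)
3985(60.65 − T) = 2287.7(T − 13.49)
6272.8 T = 272553  ⇒  T ≈ 43.45 °C

T_f ≈ 43.5 °C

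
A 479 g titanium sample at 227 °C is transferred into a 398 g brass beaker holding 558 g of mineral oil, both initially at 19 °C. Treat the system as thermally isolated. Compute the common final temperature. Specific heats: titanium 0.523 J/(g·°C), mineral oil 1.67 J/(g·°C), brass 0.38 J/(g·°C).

Energy conservation, ΣQ = 0:
479·0.523·(T − 227) + 558·1.67·(T − 19) + 398·0.38·(T − 19) = 0
250.52(T − 227) + 931.86(T − 19) + 151.24(T − 19) = 0
(250.52 + 931.86 + 151.24) T = 250.52·227 + 931.86·19 + 151.24·19
T ≈ 58.07 °C

T_f ≈ 58.1 °C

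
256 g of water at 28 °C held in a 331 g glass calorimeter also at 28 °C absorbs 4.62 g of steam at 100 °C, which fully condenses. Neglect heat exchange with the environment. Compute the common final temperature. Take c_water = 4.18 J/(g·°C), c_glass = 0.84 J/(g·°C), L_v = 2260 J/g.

T_f ≈ 36.7 °C

Sum of m c ΔT and latent-heat terms is zero:
steam→water at 100 °C releases m L_v = 4.62×2260 = 10441
  condensed water 100 °C→T: 19.31(T − 100)
  water warms: 256×4.18×(T − 28) = 1070.1(T − 28)
  cup: 278.04(T − 28)
1367.4 T = 10441 + 1931.2 + 37747 = 50120
T ≈ 36.65 °C, under the boiling point, so the assumption holds.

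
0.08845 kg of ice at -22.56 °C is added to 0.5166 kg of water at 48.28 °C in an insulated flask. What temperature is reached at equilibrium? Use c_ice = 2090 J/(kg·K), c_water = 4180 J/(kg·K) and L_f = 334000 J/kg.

T_f ≈ 27.9 °C

Energy conservation, ΣQ = 0:
warm ice to 0 °C: 0.08845×2090×(0 − (-22.56)) = 4170.5
  fusion: m_ice L_f = 0.08845×334000 = 29542
  meltwater 0→T: 0.08845×4180×T = 369.72 T
  water: 2159.4(T − 48.28)
2529.1 T = 104255 − 33713 = 70542
T ≈ 27.89 °C (positive, so assuming full melt was valid).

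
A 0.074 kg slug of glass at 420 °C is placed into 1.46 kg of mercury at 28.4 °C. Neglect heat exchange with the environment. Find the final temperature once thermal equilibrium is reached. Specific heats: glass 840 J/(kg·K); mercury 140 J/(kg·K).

T_f ≈ 119.7 °C

Net heat exchanged in the isolated system is zero:
0.074×840×(T − 420) + 1.46×140×(T − 28.4) = 0
266.56 T = 31912
T ≈ 119.72 °C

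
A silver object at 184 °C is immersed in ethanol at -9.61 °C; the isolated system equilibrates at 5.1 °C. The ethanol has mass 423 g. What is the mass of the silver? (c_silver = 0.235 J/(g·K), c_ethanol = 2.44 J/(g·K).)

|Q_silver| = |Q_ethanol|:
m×0.235×(184 − 5.1) = 423×2.44×(5.1 − (-9.61))
42.04 m = 15182  ⇒  m ≈ 361.1 g

m ≈ 361 g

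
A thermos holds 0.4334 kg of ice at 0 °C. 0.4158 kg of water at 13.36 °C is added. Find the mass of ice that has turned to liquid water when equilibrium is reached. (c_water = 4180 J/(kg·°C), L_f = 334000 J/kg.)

Cooling the water to 0 °C releases 0.4158·4180·13.36 = 23220 J.
Melting all 0.4334 kg of ice would need 0.4334·334000 = 144756 J.
That's not enough to melt it all — equilibrium is at 0 °C with ice remaining.
Mass melted = 23220/334000 ≈ 0.06952 kg.

m_melted ≈ 0.0695 kg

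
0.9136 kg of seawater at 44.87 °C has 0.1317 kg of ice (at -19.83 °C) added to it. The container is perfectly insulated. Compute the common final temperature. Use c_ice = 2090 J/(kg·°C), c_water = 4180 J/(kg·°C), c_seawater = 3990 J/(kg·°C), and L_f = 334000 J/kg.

T_f ≈ 27.2 °C

Conservation of energy gives ΣQ = 0:
warm ice to 0 °C: 0.1317×2090×(0 − (-19.83)) = 5458.3
  melt ice: 0.1317×334000 = 43988
  meltwater 0→T: 0.1317×4180×T = 550.51 T
  seawater cools: 0.9136×3990×(T − 44.87) = 3645.3(T − 44.87)
4195.8 T = 163563 − 49446 = 114117
T ≈ 27.20 °C (positive, so assuming full melt was valid).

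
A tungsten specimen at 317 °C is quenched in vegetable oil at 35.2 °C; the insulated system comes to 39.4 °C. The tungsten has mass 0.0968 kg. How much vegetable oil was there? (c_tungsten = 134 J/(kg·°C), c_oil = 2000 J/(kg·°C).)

m ≈ 0.429 kg

|Q_tungsten| = |Q_oil|:
0.0968×134×(317 − 39.4) = m×2000×(39.4 − 35.2)
8400 m = 3600.8  ⇒  m ≈ 0.4287 kg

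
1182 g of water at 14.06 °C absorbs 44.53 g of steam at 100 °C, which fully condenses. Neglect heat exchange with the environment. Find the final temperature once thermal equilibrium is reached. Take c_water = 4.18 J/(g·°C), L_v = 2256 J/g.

Taking heat into each body as positive, Σ m c ΔT = 0:
condense steam: −44.53·2256 = −100460; condensed water 100 °C→T: 186.14(T − 100); original water: 4940.8(T − 14.06)
5126.9 T = 100460 + 18614 + 69467 = 188540
T ≈ 36.77 °C, under the boiling point, so the assumption holds.

T_f ≈ 36.8 °C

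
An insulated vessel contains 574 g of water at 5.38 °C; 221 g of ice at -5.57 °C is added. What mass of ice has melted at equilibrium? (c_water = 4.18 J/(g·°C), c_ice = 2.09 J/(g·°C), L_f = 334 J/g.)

m_melted ≈ 30.9 g

Water can give up m c ΔT = 574×4.18×5.38 = 12908 J before reaching 0 °C.
Of that, 221×2.09×5.57 = 2572.7 J goes to bring the ice to 0 °C, leaving 10336 J.
To melt every bit of ice: 221×334 = 73814 J.
That's not enough to melt it all — equilibrium is at 0 °C with ice remaining.
Mass melted = 10336/334 ≈ 30.94 g.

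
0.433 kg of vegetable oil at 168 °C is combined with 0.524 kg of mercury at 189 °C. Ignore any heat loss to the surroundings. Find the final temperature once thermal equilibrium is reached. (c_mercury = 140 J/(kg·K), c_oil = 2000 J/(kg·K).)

T_f ≈ 169.6 °C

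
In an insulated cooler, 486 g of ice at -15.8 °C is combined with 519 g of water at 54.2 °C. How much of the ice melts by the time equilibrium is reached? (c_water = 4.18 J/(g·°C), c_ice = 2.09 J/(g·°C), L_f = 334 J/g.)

Cooling the water to 0 °C releases 519·4.18·54.2 = 117583 J.
Warming the ice to 0 °C takes 486·2.09·15.8 = 16049 J, leaving 101534 J for melting.
To melt every bit of ice: 486·334 = 162324 J.
That's not enough to melt it all — equilibrium is at 0 °C with ice remaining.
Mass melted = 101534/334 ≈ 304 g.

m_melted ≈ 304 g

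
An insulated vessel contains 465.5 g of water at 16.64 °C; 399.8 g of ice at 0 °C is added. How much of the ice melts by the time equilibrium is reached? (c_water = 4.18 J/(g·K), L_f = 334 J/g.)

Water can give up m c ΔT = 465.5×4.18×16.64 = 32378 J before reaching 0 °C.
To melt every bit of ice: 399.8×334 = 133533 J.
32378 J < 133533 J, so only part of the ice melts and the system sits at 0 °C.
Mass melted = 32378/334 ≈ 96.94 g.

m_melted ≈ 96.9 g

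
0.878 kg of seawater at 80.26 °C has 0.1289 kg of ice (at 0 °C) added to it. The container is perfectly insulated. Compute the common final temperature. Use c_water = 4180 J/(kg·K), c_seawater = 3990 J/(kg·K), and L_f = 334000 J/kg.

T_f ≈ 58.9 °C

Let T be the final temperature. ΣQ_i = 0:
melt ice: 0.1289×334000 = 43053
  meltwater 0→T: 0.1289×4180×T = 538.8 T
  seawater cools: 0.878×3990×(T − 80.26) = 3503.2(T − 80.26)
4042 T = 281168 − 43053 = 238116
T ≈ 58.91 °C. Since T > 0 °C, the all-ice-melts assumption holds.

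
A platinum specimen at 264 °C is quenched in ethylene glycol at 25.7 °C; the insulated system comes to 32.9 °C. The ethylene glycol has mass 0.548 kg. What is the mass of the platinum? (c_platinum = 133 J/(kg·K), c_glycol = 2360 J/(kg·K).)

Conservation of energy gives ΣQ = 0:
m·133·(32.9 − 264) + 0.548·2360·(32.9 − 25.7) = 0
-30736 m = -9311.6
m = -9311.6/-30736 ≈ 0.303 kg

m ≈ 0.303 kg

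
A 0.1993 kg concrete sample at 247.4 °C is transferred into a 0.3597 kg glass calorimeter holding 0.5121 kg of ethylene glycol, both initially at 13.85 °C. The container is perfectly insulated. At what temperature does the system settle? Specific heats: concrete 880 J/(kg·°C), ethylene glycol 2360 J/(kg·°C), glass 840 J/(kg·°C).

T_f ≈ 38.1 °C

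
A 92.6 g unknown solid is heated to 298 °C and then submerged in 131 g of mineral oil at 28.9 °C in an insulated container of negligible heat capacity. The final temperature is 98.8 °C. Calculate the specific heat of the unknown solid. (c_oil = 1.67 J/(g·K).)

c ≈ 0.829 J/(g·K)

Heat lost by the unknown solid = heat gained by the oil:
92.6·c·(298 − 98.8) = 131·1.67·(98.8 − 28.9)
18446 c = 15292  ⇒  c ≈ 0.829 J/(g·K)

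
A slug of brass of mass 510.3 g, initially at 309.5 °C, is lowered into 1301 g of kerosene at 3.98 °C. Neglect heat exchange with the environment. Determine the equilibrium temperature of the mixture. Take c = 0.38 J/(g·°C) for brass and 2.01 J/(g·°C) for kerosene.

T_f ≈ 25.1 °C

Heat gained plus heat lost sum to zero:
510.3·0.38·(T − 309.5) + 1301·2.01·(T − 3.98) = 0
(193.91 + 2615) T = 193.91·309.5 + 2615·3.98
T = 70424/2808.9 ≈ 25.07 °C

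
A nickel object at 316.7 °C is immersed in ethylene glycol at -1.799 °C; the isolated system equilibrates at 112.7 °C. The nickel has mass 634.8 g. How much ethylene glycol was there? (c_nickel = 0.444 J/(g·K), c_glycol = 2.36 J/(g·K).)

m ≈ 213 g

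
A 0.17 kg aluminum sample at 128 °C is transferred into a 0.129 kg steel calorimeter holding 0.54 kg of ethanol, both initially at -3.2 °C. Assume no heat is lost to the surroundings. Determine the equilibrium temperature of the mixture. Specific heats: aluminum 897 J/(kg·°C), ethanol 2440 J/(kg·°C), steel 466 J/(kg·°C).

T_f ≈ 9.9 °C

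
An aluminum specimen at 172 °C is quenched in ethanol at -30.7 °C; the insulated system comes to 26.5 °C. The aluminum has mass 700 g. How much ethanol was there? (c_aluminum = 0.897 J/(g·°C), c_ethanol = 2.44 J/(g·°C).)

m ≈ 655 g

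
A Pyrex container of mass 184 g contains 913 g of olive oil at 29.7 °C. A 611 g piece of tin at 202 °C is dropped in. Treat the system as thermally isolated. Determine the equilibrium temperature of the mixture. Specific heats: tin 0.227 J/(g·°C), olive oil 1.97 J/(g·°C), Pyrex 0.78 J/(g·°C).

With ΣQ=0 the equilibrium temperature is the m·c-weighted mean:
T_f = (138.7×202 + 1798.6×29.7 + 143.52×29.7) / (138.7 + 1798.6 + 143.52)
    = 85698 / 2080.8 ≈ 41.18 °C

T_f ≈ 41.2 °C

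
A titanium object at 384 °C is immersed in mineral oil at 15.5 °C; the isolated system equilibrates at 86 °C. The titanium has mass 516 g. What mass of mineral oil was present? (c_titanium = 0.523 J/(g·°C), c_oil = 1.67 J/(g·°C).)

|Q_titanium| = |Q_oil|:
516·0.523·(384 − 86) = m·1.67·(86 − 15.5)
117.73 m = 80421  ⇒  m ≈ 683.1 g

m ≈ 683 g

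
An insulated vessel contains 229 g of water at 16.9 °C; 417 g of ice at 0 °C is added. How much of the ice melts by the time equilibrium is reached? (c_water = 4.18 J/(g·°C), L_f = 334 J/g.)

m_melted ≈ 48.4 g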